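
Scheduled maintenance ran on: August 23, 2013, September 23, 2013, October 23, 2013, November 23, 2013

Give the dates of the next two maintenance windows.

Gaps: 31, 30, 31 days — not constant. Every event is on the 23rd of the month.
Pattern: the 23rd of each month.
December 2013: December 23, 2013.
Next: January 2014 → January 23, 2014.

December 23, 2013; January 23, 2014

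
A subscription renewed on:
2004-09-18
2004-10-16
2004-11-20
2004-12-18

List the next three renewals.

2005-01-15, 2005-02-19, 2005-03-19

These are Saturdays at 28- or 35-day spacing (28, 35, 28).
The pattern: 3rd Saturday of the month.
January 2005 — 3rd Saturday is 2005-01-15.
3rd Saturday of February 2005: 2005-02-19.
March 2005 — 3rd Saturday is 2005-03-19.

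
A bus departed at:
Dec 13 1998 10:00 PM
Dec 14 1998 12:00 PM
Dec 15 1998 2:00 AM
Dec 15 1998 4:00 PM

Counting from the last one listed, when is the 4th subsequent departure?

Spacing: 14, 14, 14 h — constant 14 h.
Dec 15 1998 4:00 PM + 14 h = Dec 16 1998 6:00 AM.
Dec 16 1998 6:00 AM + 14 h = Dec 16 1998 8:00 PM.
Dec 16 1998 8:00 PM + 14 h = Dec 17 1998 10:00 AM.
Dec 17 1998 10:00 AM + 14 h = Dec 18 1998 12:00 AM.

Dec 18 1998 12:00 AM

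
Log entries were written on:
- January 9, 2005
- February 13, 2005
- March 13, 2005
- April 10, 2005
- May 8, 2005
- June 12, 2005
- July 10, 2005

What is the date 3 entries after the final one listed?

Gaps: 35, 28, 28, 28, 35, 28 days — a mix of 28 and 35. Every date is a Sunday.
Each is the 2nd Sunday of its month.
August 2005 — 2nd Sunday is August 14, 2005.
2nd Sunday of September 2005: September 11, 2005.
2nd Sunday of October 2005: October 9, 2005.

October 9, 2005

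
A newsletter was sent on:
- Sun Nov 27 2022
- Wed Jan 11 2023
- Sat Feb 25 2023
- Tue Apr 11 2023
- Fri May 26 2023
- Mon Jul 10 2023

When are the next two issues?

Every event comes 45 days after the last (45, 45, 45, 45, 45).
Mon Jul 10 2023 + 45 days = Thu Aug 24 2023.
Thu Aug 24 2023 + 45 days = Sun Oct 8 2023.

Thu Aug 24 2023, Sun Oct 8 2023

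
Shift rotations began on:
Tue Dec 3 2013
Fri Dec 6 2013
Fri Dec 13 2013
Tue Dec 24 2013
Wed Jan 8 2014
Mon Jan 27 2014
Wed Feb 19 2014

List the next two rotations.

Tue Mar 18 2014, Fri Apr 18 2014

Intervals are 3, 7, 11, 15, 19, 23 days — an arithmetic progression with common difference 4.
Next gap: 27 days. Wed Feb 19 2014 + 27 days = Tue Mar 18 2014.
Next gap: 31 days. Tue Mar 18 2014 + 31 days = Fri Apr 18 2014.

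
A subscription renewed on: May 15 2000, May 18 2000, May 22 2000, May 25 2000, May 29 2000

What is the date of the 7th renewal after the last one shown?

Jun 22 2000

Every event lands on a Monday or Thursday (gaps cycle 3, 4, 3, 4).
So the schedule is: every Monday and Thursday.
Next Thursday: Jun 1 2000.
The following Monday is Jun 5 2000.
The following Thursday is Jun 8 2000.
Next Monday: Jun 12 2000.
The following Thursday is Jun 15 2000.
Next Monday: Jun 19 2000.
The following Thursday is Jun 22 2000.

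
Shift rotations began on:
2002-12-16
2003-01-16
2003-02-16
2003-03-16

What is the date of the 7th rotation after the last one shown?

2003-10-16

Gaps: 31, 31, 28 days — not constant. Every event is on the 16th of the month.
Pattern: the 16th of each month.
April 2003: 2003-04-16.
May 2003: 2003-05-16.
Next: June 2003 → 2003-06-16.
Next: July 2003 → 2003-07-16.
Next: August 2003 → 2003-08-16.
Next: September 2003 → 2003-09-16.
October 2003: 2003-10-16.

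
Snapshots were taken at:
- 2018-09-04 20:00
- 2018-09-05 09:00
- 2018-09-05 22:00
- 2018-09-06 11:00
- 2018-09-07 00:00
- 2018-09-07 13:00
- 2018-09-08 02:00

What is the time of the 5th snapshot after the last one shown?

2018-09-10 19:00

Gaps: 13, 13, 13, 13, 13, 13 hours — each event is 13 hours after the previous one.
2018-09-08 02:00 + 13 h = 2018-09-08 15:00.
2018-09-08 15:00 + 13 h = 2018-09-09 04:00.
2018-09-09 04:00 + 13 h = 2018-09-09 17:00.
2018-09-09 17:00 + 13 h = 2018-09-10 06:00.
2018-09-10 06:00 + 13 h = 2018-09-10 19:00.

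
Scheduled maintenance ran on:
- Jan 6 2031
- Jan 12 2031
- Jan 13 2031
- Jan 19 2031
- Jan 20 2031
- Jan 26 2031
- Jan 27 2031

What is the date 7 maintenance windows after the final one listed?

Gaps: 6, 1, 6, 1, 6, 1 days — not constant, but cyclic with period 2.
The events fall on every Monday and Sunday.
The following Sunday is Feb 2 2031.
The following Monday is Feb 3 2031.
Next Sunday: Feb 9 2031.
Next Monday: Feb 10 2031.
The following Sunday is Feb 16 2031.
Next Monday: Feb 17 2031.
The following Sunday is Feb 23 2031.

Feb 23 2031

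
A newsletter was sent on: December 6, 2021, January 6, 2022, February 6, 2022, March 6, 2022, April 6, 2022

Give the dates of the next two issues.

May 6, 2022; June 6, 2022

Gaps: 31, 31, 28, 31 days — not constant. Every event is on the 6th of the month.
Pattern: the 6th of each month.
May 2022: May 6, 2022.
Next: June 2022 → June 6, 2022.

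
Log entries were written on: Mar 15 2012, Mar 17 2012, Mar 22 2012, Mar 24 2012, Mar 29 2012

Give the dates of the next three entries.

Mar 31 2012, Apr 5 2012, Apr 7 2012

Every event lands on a Thursday or Saturday (gaps cycle 2, 5, 2, 5).
So the schedule is: every Thursday and Saturday.
The following Saturday is Mar 31 2012.
The following Thursday is Apr 5 2012.
Next Saturday: Apr 7 2012.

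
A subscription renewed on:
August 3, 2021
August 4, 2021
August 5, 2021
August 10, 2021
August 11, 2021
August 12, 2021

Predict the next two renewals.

August 17, 2021; August 18, 2021

The gap pattern 1, 1, 5, 1, 1 repeats every 3 events.
These are the Tuesdays, Wednesdays and Thursdays of each week.
The following Tuesday is August 17, 2021.
The following Wednesday is August 18, 2021.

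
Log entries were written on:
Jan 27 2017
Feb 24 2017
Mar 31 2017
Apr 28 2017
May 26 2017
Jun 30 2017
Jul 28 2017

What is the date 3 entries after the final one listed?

Every date is a Friday; gaps 28, 35, 28, 28, 35, 28 days.
Each is the last Friday of its month (at least one falls on the 29th or later, ruling out '4th Friday').
August 2017 ends with Friday Aug 25 2017.
Last Friday of September 2017: Sep 29 2017.
October 2017 ends with Friday Oct 27 2017.

Oct 27 2017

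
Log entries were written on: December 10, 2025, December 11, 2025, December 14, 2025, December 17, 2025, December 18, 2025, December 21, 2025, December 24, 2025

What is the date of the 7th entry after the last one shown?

January 8, 2026

The gap pattern 1, 3, 3, 1, 3, 3 repeats every 3 events.
These are the Wednesdays, Thursdays and Sundays of each week.
Next Thursday: December 25, 2025.
Next Sunday: December 28, 2025.
The following Wednesday is December 31, 2025.
Next Thursday: January 1, 2026.
Next Sunday: January 4, 2026.
Next Wednesday: January 7, 2026.
The following Thursday is January 8, 2026.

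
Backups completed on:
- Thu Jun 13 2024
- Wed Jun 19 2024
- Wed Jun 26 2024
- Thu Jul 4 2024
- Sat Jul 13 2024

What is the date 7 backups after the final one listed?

Sat Oct 12 2024

Gaps: 6, 7, 8, 9 days — each gap is 1 larger than the previous one.
Next gap: 10 days. Sat Jul 13 2024 + 10 days = Tue Jul 23 2024.
Next gap: 11 days. Tue Jul 23 2024 + 11 days = Sat Aug 3 2024.
Next gap: 12 days. Sat Aug 3 2024 + 12 days = Thu Aug 15 2024.
Next gap: 13 days. Thu Aug 15 2024 + 13 days = Wed Aug 28 2024.
Next gap: 14 days. Wed Aug 28 2024 + 14 days = Wed Sep 11 2024.
Next gap: 15 days. Wed Sep 11 2024 + 15 days = Thu Sep 26 2024.
Next gap: 16 days. Thu Sep 26 2024 + 16 days = Sat Oct 12 2024.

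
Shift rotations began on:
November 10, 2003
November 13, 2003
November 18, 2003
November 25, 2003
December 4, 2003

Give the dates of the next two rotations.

December 15, 2003; December 28, 2003

Gaps: 3, 5, 7, 9 days — each gap is 2 larger than the previous one.
Next gap: 11 days. December 4, 2003 + 11 days = December 15, 2003.
Next gap: 13 days. December 15, 2003 + 13 days = December 28, 2003.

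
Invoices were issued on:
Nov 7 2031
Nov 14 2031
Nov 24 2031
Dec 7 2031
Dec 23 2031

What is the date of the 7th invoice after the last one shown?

Jul 6 2032

Gaps: 7, 10, 13, 16 days — each gap is 3 larger than the previous one.
Next gap: 19 days. Dec 23 2031 + 19 days = Jan 11 2032.
Next gap: 22 days. Jan 11 2032 + 22 days = Feb 2 2032.
Next gap: 25 days. Feb 2 2032 + 25 days = Feb 27 2032.
Next gap: 28 days. Feb 27 2032 + 28 days = Mar 26 2032.
Next gap: 31 days. Mar 26 2032 + 31 days = Apr 26 2032.
Next gap: 34 days. Apr 26 2032 + 34 days = May 30 2032.
Next gap: 37 days. May 30 2032 + 37 days = Jul 6 2032.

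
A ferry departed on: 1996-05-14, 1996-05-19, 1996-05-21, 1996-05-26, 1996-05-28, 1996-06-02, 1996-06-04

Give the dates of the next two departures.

1996-06-09, 1996-06-11

Gaps: 5, 2, 5, 2, 5, 2 days — not constant, but cyclic with period 2.
The events fall on every Tuesday and Sunday.
Next Sunday: 1996-06-09.
Next Tuesday: 1996-06-11.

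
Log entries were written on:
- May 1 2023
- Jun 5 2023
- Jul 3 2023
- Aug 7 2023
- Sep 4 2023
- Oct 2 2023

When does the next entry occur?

Nov 6 2023

All dates are Mondays, 35, 28, 35, 28, 28 days apart.
Specifically, the 1st Monday of each month.
November 2023 — 1st Monday is Nov 6 2023.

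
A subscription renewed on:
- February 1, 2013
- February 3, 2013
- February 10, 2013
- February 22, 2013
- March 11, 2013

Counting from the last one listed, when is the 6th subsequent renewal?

October 4, 2013

Intervals are 2, 7, 12, 17 days — an arithmetic progression with common difference 5.
Next gap: 22 days. March 11, 2013 + 22 days = April 2, 2013.
Next gap: 27 days. April 2, 2013 + 27 days = April 29, 2013.
Next gap: 32 days. April 29, 2013 + 32 days = May 31, 2013.
Next gap: 37 days. May 31, 2013 + 37 days = July 7, 2013.
Next gap: 42 days. July 7, 2013 + 42 days = August 18, 2013.
Next gap: 47 days. August 18, 2013 + 47 days = October 4, 2013.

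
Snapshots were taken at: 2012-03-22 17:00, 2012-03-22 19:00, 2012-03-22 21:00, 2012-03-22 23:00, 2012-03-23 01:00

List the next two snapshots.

Spacing: 2, 2, 2, 2 h — constant 2 h.
2012-03-23 01:00 + 2 h = 2012-03-23 03:00.
2012-03-23 03:00 + 2 h = 2012-03-23 05:00.

2012-03-23 03:00, 2012-03-23 05:00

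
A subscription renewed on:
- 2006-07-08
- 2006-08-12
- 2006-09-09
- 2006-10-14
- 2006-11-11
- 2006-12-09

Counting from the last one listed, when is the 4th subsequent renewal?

These are Saturdays at 28- or 35-day spacing (35, 28, 35, 28, 28).
The pattern: 2nd Saturday of the month.
January 2007 — 2nd Saturday is 2007-01-13.
2nd Saturday of February 2007: 2007-02-10.
March 2007 — 2nd Saturday is 2007-03-10.
April 2007 — 2nd Saturday is 2007-04-14.

2007-04-14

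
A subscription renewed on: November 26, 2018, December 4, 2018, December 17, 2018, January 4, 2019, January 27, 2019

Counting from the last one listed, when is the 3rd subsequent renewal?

May 6, 2019

Intervals are 8, 13, 18, 23 days — an arithmetic progression with common difference 5.
Next gap: 28 days. January 27, 2019 + 28 days = February 24, 2019.
Next gap: 33 days. February 24, 2019 + 33 days = March 29, 2019.
Next gap: 38 days. March 29, 2019 + 38 days = May 6, 2019.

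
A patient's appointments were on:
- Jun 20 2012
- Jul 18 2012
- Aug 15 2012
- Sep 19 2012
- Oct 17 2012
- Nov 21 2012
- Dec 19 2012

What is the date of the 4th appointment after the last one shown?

Apr 17 2013

Gaps: 28, 28, 35, 28, 35, 28 days — a mix of 28 and 35. Every date is a Wednesday.
Each is the 3rd Wednesday of its month.
3rd Wednesday of January 2013: Jan 16 2013.
3rd Wednesday of February 2013: Feb 20 2013.
March 2013 — 3rd Wednesday is Mar 20 2013.
April 2013 — 3rd Wednesday is Apr 17 2013.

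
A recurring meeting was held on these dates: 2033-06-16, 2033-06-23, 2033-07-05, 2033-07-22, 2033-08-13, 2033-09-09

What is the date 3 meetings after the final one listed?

The spacing grows by 5 each time: 7, 12, 17, 22, 27 days.
Next gap: 32 days. 2033-09-09 + 32 days = 2033-10-11.
Next gap: 37 days. 2033-10-11 + 37 days = 2033-11-17.
Next gap: 42 days. 2033-11-17 + 42 days = 2033-12-29.

2033-12-29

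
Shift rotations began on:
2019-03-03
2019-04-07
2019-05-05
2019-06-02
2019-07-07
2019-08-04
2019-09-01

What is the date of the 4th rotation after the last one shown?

Gaps: 35, 28, 28, 35, 28, 28 days — a mix of 28 and 35. Every date is a Sunday.
Each is the 1st Sunday of its month.
1st Sunday of October 2019: 2019-10-06.
1st Sunday of November 2019: 2019-11-03.
1st Sunday of December 2019: 2019-12-01.
January 2020 — 1st Sunday is 2020-01-05.

2020-01-05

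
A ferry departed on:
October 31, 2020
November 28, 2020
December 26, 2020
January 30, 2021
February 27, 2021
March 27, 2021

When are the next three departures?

April 24, 2021; May 29, 2021; June 26, 2021

All Saturdays; the gaps (28, 28, 35, 28, 28) vary with month length.
This is the last Saturday of each month.
Last Saturday of April 2021: April 24, 2021.
Last Saturday of May 2021: May 29, 2021.
June 2021 ends with Saturday June 26, 2021.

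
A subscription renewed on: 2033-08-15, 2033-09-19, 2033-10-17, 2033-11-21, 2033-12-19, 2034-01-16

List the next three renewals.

These are Mondays at 28- or 35-day spacing (35, 28, 35, 28, 28).
The pattern: 3rd Monday of the month.
February 2034 — 3rd Monday is 2034-02-20.
March 2034 — 3rd Monday is 2034-03-20.
April 2034 — 3rd Monday is 2034-04-17.

2034-02-20, 2034-03-20, 2034-04-17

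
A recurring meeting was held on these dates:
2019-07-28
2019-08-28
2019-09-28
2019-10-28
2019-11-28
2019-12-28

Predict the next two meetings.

The day-of-month is always 28 (31, 31, 30, 31, 30 days between events).
So this recurs on the 28th of each month.
January 2020: 2020-01-28.
Next: February 2020 → 2020-02-28.

2020-01-28, 2020-02-28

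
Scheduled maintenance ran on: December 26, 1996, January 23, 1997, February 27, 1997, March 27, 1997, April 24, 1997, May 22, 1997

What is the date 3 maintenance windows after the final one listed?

These are Thursdays at 28- or 35-day spacing (28, 35, 28, 28, 28).
The pattern: 4th Thursday of the month.
4th Thursday of June 1997: June 26, 1997.
July 1997 — 4th Thursday is July 24, 1997.
4th Thursday of August 1997: August 28, 1997.

August 28, 1997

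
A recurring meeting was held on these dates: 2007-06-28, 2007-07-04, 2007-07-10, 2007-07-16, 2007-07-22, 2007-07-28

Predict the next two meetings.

2007-08-03, 2007-08-09

Gaps between consecutive events: 6, 6, 6, 6, 6 days — a constant 6-day interval.
2007-07-28 + 6 days = 2007-08-03.
2007-08-03 + 6 days = 2007-08-09.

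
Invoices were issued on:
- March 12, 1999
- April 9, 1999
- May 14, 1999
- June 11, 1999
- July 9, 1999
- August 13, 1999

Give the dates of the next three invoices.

September 10, 1999; October 8, 1999; November 12, 1999

Gaps: 28, 35, 28, 28, 35 days — a mix of 28 and 35. Every date is a Friday.
Each is the 2nd Friday of its month.
September 1999 — 2nd Friday is September 10, 1999.
October 1999 — 2nd Friday is October 8, 1999.
2nd Friday of November 1999: November 12, 1999.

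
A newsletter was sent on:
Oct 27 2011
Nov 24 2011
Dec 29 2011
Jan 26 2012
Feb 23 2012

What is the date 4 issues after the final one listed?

Every date is a Thursday; gaps 28, 35, 28, 28 days.
Each is the last Thursday of its month (at least one falls on the 29th or later, ruling out '4th Thursday').
March 2012 ends with Thursday Mar 29 2012.
Last Thursday of April 2012: Apr 26 2012.
May 2012 ends with Thursday May 31 2012.
Last Thursday of June 2012: Jun 28 2012.

Jun 28 2012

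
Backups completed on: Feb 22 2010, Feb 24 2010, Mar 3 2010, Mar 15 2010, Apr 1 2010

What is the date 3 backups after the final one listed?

Jun 21 2010

The spacing grows by 5 each time: 2, 7, 12, 17 days.
Next gap: 22 days. Apr 1 2010 + 22 days = Apr 23 2010.
Next gap: 27 days. Apr 23 2010 + 27 days = May 20 2010.
Next gap: 32 days. May 20 2010 + 32 days = Jun 21 2010.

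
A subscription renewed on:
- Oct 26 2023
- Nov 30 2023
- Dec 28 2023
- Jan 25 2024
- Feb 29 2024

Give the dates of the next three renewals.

Mar 28 2024, Apr 25 2024, May 30 2024

These are Thursdays with 35, 28, 28, 35-day gaps.
Each is the final Thursday of its month — Nov 30 2023 is past the 28th, so '4th Thursday' doesn't fit.
March 2024 ends with Thursday Mar 28 2024.
Last Thursday of April 2024: Apr 25 2024.
May 2024 ends with Thursday May 30 2024.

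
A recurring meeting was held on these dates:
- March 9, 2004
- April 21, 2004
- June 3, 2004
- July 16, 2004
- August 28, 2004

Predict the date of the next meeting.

October 10, 2004

Gaps between consecutive events: 43, 43, 43, 43 days — a constant 43-day interval.
August 28, 2004 + 43 days = October 10, 2004.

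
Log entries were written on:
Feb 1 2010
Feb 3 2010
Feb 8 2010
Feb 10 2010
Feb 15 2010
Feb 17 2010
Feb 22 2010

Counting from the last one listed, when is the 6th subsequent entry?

The gap pattern 2, 5, 2, 5, 2, 5 repeats every 2 events.
These are the Mondays and Wednesdays of each week.
The following Wednesday is Feb 24 2010.
The following Monday is Mar 1 2010.
Next Wednesday: Mar 3 2010.
Next Monday: Mar 8 2010.
Next Wednesday: Mar 10 2010.
Next Monday: Mar 15 2010.

Mar 15 2010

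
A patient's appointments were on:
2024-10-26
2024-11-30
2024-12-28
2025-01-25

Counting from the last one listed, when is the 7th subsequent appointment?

All Saturdays; the gaps (35, 28, 28) vary with month length.
This is the last Saturday of each month.
February 2025 ends with Saturday 2025-02-22.
Last Saturday of March 2025: 2025-03-29.
April 2025 ends with Saturday 2025-04-26.
Last Saturday of May 2025: 2025-05-31.
June 2025 ends with Saturday 2025-06-28.
Last Saturday of July 2025: 2025-07-26.
August 2025 ends with Saturday 2025-08-30.

2025-08-30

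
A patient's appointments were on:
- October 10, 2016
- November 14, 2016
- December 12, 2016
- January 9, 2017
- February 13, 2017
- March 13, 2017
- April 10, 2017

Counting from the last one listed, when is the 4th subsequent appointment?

Gaps: 35, 28, 28, 35, 28, 28 days — a mix of 28 and 35. Every date is a Monday.
Each is the 2nd Monday of its month.
2nd Monday of May 2017: May 8, 2017.
2nd Monday of June 2017: June 12, 2017.
2nd Monday of July 2017: July 10, 2017.
August 2017 — 2nd Monday is August 14, 2017.

August 14, 2017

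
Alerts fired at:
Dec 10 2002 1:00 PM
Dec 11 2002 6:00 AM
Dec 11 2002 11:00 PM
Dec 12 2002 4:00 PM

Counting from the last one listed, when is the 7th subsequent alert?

Spacing: 17, 17, 17 h — constant 17 h.
Dec 12 2002 4:00 PM + 17 h = Dec 13 2002 9:00 AM.
Dec 13 2002 9:00 AM + 17 h = Dec 14 2002 2:00 AM.
Dec 14 2002 2:00 AM + 17 h = Dec 14 2002 7:00 PM.
Dec 14 2002 7:00 PM + 17 h = Dec 15 2002 12:00 PM.
Dec 15 2002 12:00 PM + 17 h = Dec 16 2002 5:00 AM.
Dec 16 2002 5:00 AM + 17 h = Dec 16 2002 10:00 PM.
Dec 16 2002 10:00 PM + 17 h = Dec 17 2002 3:00 PM.

Dec 17 2002 3:00 PM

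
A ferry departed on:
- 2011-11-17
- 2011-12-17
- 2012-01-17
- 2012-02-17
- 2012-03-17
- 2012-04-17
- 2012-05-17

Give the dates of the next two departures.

2012-06-17, 2012-07-17

Gaps: 30, 31, 31, 29, 31, 30 days — not constant. Every event is on the 17th of the month.
Pattern: the 17th of each month.
June 2012: 2012-06-17.
July 2012: 2012-07-17.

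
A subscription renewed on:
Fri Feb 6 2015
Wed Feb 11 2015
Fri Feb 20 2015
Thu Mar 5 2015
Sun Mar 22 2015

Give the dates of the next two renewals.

The spacing grows by 4 each time: 5, 9, 13, 17 days.
Next gap: 21 days. Sun Mar 22 2015 + 21 days = Sun Apr 12 2015.
Next gap: 25 days. Sun Apr 12 2015 + 25 days = Thu May 7 2015.

Sun Apr 12 2015, Thu May 7 2015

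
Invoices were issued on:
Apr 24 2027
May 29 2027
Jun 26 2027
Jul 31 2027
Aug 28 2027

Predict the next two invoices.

Every date is a Saturday; gaps 35, 28, 35, 28 days.
Each is the last Saturday of its month (at least one falls on the 29th or later, ruling out '4th Saturday').
September 2027 ends with Saturday Sep 25 2027.
October 2027 ends with Saturday Oct 30 2027.

Sep 25 2027, Oct 30 2027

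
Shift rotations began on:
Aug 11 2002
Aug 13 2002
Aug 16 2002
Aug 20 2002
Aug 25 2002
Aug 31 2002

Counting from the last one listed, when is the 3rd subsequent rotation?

Sep 24 2002

Gaps: 2, 3, 4, 5, 6 days — each gap is 1 larger than the previous one.
Next gap: 7 days. Aug 31 2002 + 7 days = Sep 7 2002.
Next gap: 8 days. Sep 7 2002 + 8 days = Sep 15 2002.
Next gap: 9 days. Sep 15 2002 + 9 days = Sep 24 2002.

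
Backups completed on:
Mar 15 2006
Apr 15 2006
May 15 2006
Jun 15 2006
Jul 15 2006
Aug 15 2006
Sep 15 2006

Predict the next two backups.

Oct 15 2006, Nov 15 2006

Gaps: 31, 30, 31, 30, 31, 31 days — not constant. Every event is on the 15th of the month.
Pattern: the 15th of each month.
Next: October 2006 → Oct 15 2006.
Next: November 2006 → Nov 15 2006.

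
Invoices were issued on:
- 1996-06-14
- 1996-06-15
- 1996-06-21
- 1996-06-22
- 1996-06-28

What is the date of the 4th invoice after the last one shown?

1996-07-12

Every event lands on a Friday or Saturday (gaps cycle 1, 6, 1, 6).
So the schedule is: every Friday and Saturday.
Next Saturday: 1996-06-29.
The following Friday is 1996-07-05.
The following Saturday is 1996-07-06.
The following Friday is 1996-07-12.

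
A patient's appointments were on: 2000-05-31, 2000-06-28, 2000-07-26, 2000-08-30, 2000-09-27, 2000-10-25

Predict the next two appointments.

Every date is a Wednesday; gaps 28, 28, 35, 28, 28 days.
Each is the last Wednesday of its month (at least one falls on the 29th or later, ruling out '4th Wednesday').
November 2000 ends with Wednesday 2000-11-29.
December 2000 ends with Wednesday 2000-12-27.

2000-11-29, 2000-12-27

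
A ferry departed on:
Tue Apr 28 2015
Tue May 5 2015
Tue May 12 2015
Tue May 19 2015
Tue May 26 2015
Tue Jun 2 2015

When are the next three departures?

Gaps between consecutive events: 7, 7, 7, 7, 7 days — a constant 7-day interval.
Tue Jun 2 2015 + 7 days = Tue Jun 9 2015.
Tue Jun 9 2015 + 7 days = Tue Jun 16 2015.
Tue Jun 16 2015 + 7 days = Tue Jun 23 2015.

Tue Jun 9 2015, Tue Jun 16 2015, Tue Jun 23 2015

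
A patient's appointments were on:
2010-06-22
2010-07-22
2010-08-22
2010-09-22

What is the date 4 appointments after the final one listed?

2011-01-22

Gaps: 30, 31, 31 days — not constant. Every event is on the 22nd of the month.
Pattern: the 22nd of each month.
October 2010: 2010-10-22.
Next: November 2010 → 2010-11-22.
December 2010: 2010-12-22.
Next: January 2011 → 2011-01-22.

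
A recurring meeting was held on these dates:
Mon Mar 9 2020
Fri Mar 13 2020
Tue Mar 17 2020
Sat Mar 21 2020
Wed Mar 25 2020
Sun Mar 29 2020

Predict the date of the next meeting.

Gaps between consecutive events: 4, 4, 4, 4, 4 days — a constant 4-day interval.
Sun Mar 29 2020 + 4 days = Thu Apr 2 2020.

Thu Apr 2 2020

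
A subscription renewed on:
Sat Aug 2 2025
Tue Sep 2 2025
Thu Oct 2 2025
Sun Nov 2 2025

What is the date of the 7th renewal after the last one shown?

Each date is the 2nd; the gaps (31, 30, 31) track the month lengths.
The rule is the 2nd of each month.
Next: December 2025 → Tue Dec 2 2025.
Next: January 2026 → Fri Jan 2 2026.
Next: February 2026 → Mon Feb 2 2026.
March 2026: Mon Mar 2 2026.
Next: April 2026 → Thu Apr 2 2026.
May 2026: Sat May 2 2026.
June 2026: Tue Jun 2 2026.

Tue Jun 2 2026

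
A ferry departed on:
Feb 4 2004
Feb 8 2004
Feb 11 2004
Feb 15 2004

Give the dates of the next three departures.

Feb 18 2004, Feb 22 2004, Feb 25 2004

Gaps: 4, 3, 4 days — not constant, but cyclic with period 2.
The events fall on every Wednesday and Sunday.
Next Wednesday: Feb 18 2004.
Next Sunday: Feb 22 2004.
Next Wednesday: Feb 25 2004.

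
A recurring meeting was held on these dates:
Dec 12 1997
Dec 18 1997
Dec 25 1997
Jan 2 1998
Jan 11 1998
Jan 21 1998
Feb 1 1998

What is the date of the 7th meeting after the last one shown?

The spacing grows by 1 each time: 6, 7, 8, 9, 10, 11 days.
Next gap: 12 days. Feb 1 1998 + 12 days = Feb 13 1998.
Next gap: 13 days. Feb 13 1998 + 13 days = Feb 26 1998.
Next gap: 14 days. Feb 26 1998 + 14 days = Mar 12 1998.
Next gap: 15 days. Mar 12 1998 + 15 days = Mar 27 1998.
Next gap: 16 days. Mar 27 1998 + 16 days = Apr 12 1998.
Next gap: 17 days. Apr 12 1998 + 17 days = Apr 29 1998.
Next gap: 18 days. Apr 29 1998 + 18 days = May 17 1998.

May 17 1998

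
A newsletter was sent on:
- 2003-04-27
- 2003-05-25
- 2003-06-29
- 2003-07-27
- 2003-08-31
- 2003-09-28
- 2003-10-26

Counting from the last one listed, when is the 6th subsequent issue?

2004-04-25

Every date is a Sunday; gaps 28, 35, 28, 35, 28, 28 days.
Each is the last Sunday of its month (at least one falls on the 29th or later, ruling out '4th Sunday').
November 2003 ends with Sunday 2003-11-30.
Last Sunday of December 2003: 2003-12-28.
January 2004 ends with Sunday 2004-01-25.
February 2004 ends with Sunday 2004-02-29.
Last Sunday of March 2004: 2004-03-28.
Last Sunday of April 2004: 2004-04-25.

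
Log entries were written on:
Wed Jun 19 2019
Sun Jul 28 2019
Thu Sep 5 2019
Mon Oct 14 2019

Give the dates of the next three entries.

Fri Nov 22 2019, Tue Dec 31 2019, Sat Feb 8 2020

Gaps between consecutive events: 39, 39, 39 days — a constant 39-day interval.
Mon Oct 14 2019 + 39 days = Fri Nov 22 2019.
Fri Nov 22 2019 + 39 days = Tue Dec 31 2019.
Tue Dec 31 2019 + 39 days = Sat Feb 8 2020.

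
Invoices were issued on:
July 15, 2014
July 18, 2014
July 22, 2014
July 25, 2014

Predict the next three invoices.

July 29, 2014; August 1, 2014; August 5, 2014

The gap pattern 3, 4, 3 repeats every 2 events.
These are the Tuesdays and Fridays of each week.
The following Tuesday is July 29, 2014.
Next Friday: August 1, 2014.
Next Tuesday: August 5, 2014.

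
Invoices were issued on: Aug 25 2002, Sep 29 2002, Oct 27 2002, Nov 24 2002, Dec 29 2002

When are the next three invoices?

Jan 26 2003, Feb 23 2003, Mar 30 2003

All Sundays; the gaps (35, 28, 28, 35) vary with month length.
This is the last Sunday of each month.
Last Sunday of January 2003: Jan 26 2003.
February 2003 ends with Sunday Feb 23 2003.
March 2003 ends with Sunday Mar 30 2003.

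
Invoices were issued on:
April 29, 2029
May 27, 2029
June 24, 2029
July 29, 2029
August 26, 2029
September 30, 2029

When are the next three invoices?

October 28, 2029; November 25, 2029; December 30, 2029

All Sundays; the gaps (28, 28, 35, 28, 35) vary with month length.
This is the last Sunday of each month.
Last Sunday of October 2029: October 28, 2029.
Last Sunday of November 2029: November 25, 2029.
December 2029 ends with Sunday December 30, 2029.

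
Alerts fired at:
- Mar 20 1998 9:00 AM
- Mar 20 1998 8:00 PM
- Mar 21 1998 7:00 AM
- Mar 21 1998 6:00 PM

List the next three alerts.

The interval is a steady 11 hours (11, 11, 11).
Mar 21 1998 6:00 PM + 11 h = Mar 22 1998 5:00 AM.
Mar 22 1998 5:00 AM + 11 h = Mar 22 1998 4:00 PM.
Mar 22 1998 4:00 PM + 11 h = Mar 23 1998 3:00 AM.

Mar 22 1998 5:00 AM, Mar 22 1998 4:00 PM, Mar 23 1998 3:00 AM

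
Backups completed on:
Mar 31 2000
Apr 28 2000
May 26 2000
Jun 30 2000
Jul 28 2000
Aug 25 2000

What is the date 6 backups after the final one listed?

Feb 23 2001

These are Fridays with 28, 28, 35, 28, 28-day gaps.
Each is the final Friday of its month — Mar 31 2000 is past the 28th, so '4th Friday' doesn't fit.
September 2000 ends with Friday Sep 29 2000.
October 2000 ends with Friday Oct 27 2000.
November 2000 ends with Friday Nov 24 2000.
December 2000 ends with Friday Dec 29 2000.
January 2001 ends with Friday Jan 26 2001.
Last Friday of February 2001: Feb 23 2001.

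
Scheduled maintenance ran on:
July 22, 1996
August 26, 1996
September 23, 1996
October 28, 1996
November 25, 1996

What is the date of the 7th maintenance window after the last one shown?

June 23, 1997

Gaps: 35, 28, 35, 28 days — a mix of 28 and 35. Every date is a Monday.
Each is the 4th Monday of its month.
4th Monday of December 1996: December 23, 1996.
4th Monday of January 1997: January 27, 1997.
February 1997 — 4th Monday is February 24, 1997.
March 1997 — 4th Monday is March 24, 1997.
April 1997 — 4th Monday is April 28, 1997.
May 1997 — 4th Monday is May 26, 1997.
June 1997 — 4th Monday is June 23, 1997.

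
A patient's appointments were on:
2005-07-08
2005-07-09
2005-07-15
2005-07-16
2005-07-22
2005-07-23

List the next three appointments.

2005-07-29, 2005-07-30, 2005-08-05

Every event lands on a Friday or Saturday (gaps cycle 1, 6, 1, 6, 1).
So the schedule is: every Friday and Saturday.
Next Friday: 2005-07-29.
The following Saturday is 2005-07-30.
Next Friday: 2005-08-05.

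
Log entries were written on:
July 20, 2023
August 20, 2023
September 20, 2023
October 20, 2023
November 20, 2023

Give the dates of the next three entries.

Each date is the 20th; the gaps (31, 31, 30, 31) track the month lengths.
The rule is the 20th of each month.
December 2023: December 20, 2023.
Next: January 2024 → January 20, 2024.
February 2024: February 20, 2024.

December 20, 2023; January 20, 2024; February 20, 2024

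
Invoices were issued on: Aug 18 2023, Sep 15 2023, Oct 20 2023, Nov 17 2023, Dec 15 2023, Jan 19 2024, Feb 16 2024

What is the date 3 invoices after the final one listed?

May 17 2024

These are Fridays at 28- or 35-day spacing (28, 35, 28, 28, 35, 28).
The pattern: 3rd Friday of the month.
3rd Friday of March 2024: Mar 15 2024.
April 2024 — 3rd Friday is Apr 19 2024.
May 2024 — 3rd Friday is May 17 2024.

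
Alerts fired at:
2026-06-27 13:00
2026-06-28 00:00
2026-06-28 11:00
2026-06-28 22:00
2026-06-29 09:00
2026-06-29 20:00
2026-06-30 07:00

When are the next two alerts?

2026-06-30 18:00, 2026-07-01 05:00

The interval is a steady 11 hours (11, 11, 11, 11, 11, 11).
2026-06-30 07:00 + 11 h = 2026-06-30 18:00.
2026-06-30 18:00 + 11 h = 2026-07-01 05:00.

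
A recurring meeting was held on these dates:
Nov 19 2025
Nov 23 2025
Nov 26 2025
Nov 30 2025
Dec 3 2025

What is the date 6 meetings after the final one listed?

Dec 24 2025

Gaps: 4, 3, 4, 3 days — not constant, but cyclic with period 2.
The events fall on every Wednesday and Sunday.
The following Sunday is Dec 7 2025.
Next Wednesday: Dec 10 2025.
The following Sunday is Dec 14 2025.
Next Wednesday: Dec 17 2025.
Next Sunday: Dec 21 2025.
The following Wednesday is Dec 24 2025.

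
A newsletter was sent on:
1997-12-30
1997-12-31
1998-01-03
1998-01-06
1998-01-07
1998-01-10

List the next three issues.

The gap pattern 1, 3, 3, 1, 3 repeats every 3 events.
These are the Tuesdays, Wednesdays and Saturdays of each week.
The following Tuesday is 1998-01-13.
Next Wednesday: 1998-01-14.
The following Saturday is 1998-01-17.

1998-01-13, 1998-01-14, 1998-01-17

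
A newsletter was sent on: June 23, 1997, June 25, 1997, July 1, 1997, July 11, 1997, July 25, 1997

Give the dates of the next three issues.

August 12, 1997; September 3, 1997; September 29, 1997

The spacing grows by 4 each time: 2, 6, 10, 14 days.
Next gap: 18 days. July 25, 1997 + 18 days = August 12, 1997.
Next gap: 22 days. August 12, 1997 + 22 days = September 3, 1997.
Next gap: 26 days. September 3, 1997 + 26 days = September 29, 1997.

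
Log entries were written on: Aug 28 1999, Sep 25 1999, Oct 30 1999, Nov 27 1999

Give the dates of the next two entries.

Dec 25 1999, Jan 29 2000

All Saturdays; the gaps (28, 35, 28) vary with month length.
This is the last Saturday of each month.
December 1999 ends with Saturday Dec 25 1999.
January 2000 ends with Saturday Jan 29 2000.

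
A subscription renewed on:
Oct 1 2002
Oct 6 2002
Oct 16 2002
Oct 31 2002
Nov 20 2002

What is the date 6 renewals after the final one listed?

Jul 3 2003

The spacing grows by 5 each time: 5, 10, 15, 20 days.
Next gap: 25 days. Nov 20 2002 + 25 days = Dec 15 2002.
Next gap: 30 days. Dec 15 2002 + 30 days = Jan 14 2003.
Next gap: 35 days. Jan 14 2003 + 35 days = Feb 18 2003.
Next gap: 40 days. Feb 18 2003 + 40 days = Mar 30 2003.
Next gap: 45 days. Mar 30 2003 + 45 days = May 14 2003.
Next gap: 50 days. May 14 2003 + 50 days = Jul 3 2003.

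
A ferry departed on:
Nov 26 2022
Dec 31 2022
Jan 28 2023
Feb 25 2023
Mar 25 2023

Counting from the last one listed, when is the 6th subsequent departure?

Sep 30 2023

All Saturdays; the gaps (35, 28, 28, 28) vary with month length.
This is the last Saturday of each month.
April 2023 ends with Saturday Apr 29 2023.
Last Saturday of May 2023: May 27 2023.
June 2023 ends with Saturday Jun 24 2023.
Last Saturday of July 2023: Jul 29 2023.
Last Saturday of August 2023: Aug 26 2023.
Last Saturday of September 2023: Sep 30 2023.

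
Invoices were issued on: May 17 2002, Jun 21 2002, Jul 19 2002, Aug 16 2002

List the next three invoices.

Gaps: 35, 28, 28 days — a mix of 28 and 35. Every date is a Friday.
Each is the 3rd Friday of its month.
3rd Friday of September 2002: Sep 20 2002.
October 2002 — 3rd Friday is Oct 18 2002.
3rd Friday of November 2002: Nov 15 2002.

Sep 20 2002, Oct 18 2002, Nov 15 2002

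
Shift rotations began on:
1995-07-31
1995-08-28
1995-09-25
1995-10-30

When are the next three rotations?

1995-11-27, 1995-12-25, 1996-01-29

Every date is a Monday; gaps 28, 28, 35 days.
Each is the last Monday of its month (at least one falls on the 29th or later, ruling out '4th Monday').
Last Monday of November 1995: 1995-11-27.
Last Monday of December 1995: 1995-12-25.
January 1996 ends with Monday 1996-01-29.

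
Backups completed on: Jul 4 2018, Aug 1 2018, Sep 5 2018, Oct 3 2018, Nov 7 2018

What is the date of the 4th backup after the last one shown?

Mar 6 2019

These are Wednesdays at 28- or 35-day spacing (28, 35, 28, 35).
The pattern: 1st Wednesday of the month.
1st Wednesday of December 2018: Dec 5 2018.
1st Wednesday of January 2019: Jan 2 2019.
1st Wednesday of February 2019: Feb 6 2019.
1st Wednesday of March 2019: Mar 6 2019.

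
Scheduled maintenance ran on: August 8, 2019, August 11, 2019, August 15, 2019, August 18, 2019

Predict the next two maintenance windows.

August 22, 2019; August 25, 2019

Gaps: 3, 4, 3 days — not constant, but cyclic with period 2.
The events fall on every Thursday and Sunday.
The following Thursday is August 22, 2019.
Next Sunday: August 25, 2019.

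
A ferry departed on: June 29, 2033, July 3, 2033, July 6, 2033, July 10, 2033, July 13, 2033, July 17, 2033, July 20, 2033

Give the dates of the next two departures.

Gaps: 4, 3, 4, 3, 4, 3 days — not constant, but cyclic with period 2.
The events fall on every Wednesday and Sunday.
Next Sunday: July 24, 2033.
Next Wednesday: July 27, 2033.

July 24, 2033; July 27, 2033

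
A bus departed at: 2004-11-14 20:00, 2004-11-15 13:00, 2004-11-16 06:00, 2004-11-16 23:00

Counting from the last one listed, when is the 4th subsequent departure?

2004-11-19 19:00

Spacing: 17, 17, 17 h — constant 17 h.
2004-11-16 23:00 + 17 h = 2004-11-17 16:00.
2004-11-17 16:00 + 17 h = 2004-11-18 09:00.
2004-11-18 09:00 + 17 h = 2004-11-19 02:00.
2004-11-19 02:00 + 17 h = 2004-11-19 19:00.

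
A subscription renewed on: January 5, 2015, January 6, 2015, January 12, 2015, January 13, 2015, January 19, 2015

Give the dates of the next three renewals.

Every event lands on a Monday or Tuesday (gaps cycle 1, 6, 1, 6).
So the schedule is: every Monday and Tuesday.
The following Tuesday is January 20, 2015.
Next Monday: January 26, 2015.
The following Tuesday is January 27, 2015.

January 20, 2015; January 26, 2015; January 27, 2015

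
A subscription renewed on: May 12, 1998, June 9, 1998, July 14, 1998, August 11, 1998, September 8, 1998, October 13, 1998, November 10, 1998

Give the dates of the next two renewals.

December 8, 1998; January 12, 1999

Gaps: 28, 35, 28, 28, 35, 28 days — a mix of 28 and 35. Every date is a Tuesday.
Each is the 2nd Tuesday of its month.
December 1998 — 2nd Tuesday is December 8, 1998.
January 1999 — 2nd Tuesday is January 12, 1999.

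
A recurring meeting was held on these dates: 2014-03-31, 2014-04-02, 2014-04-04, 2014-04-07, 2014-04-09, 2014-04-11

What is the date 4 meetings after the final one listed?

2014-04-21

The gap pattern 2, 2, 3, 2, 2 repeats every 3 events.
These are the Mondays, Wednesdays and Fridays of each week.
The following Monday is 2014-04-14.
The following Wednesday is 2014-04-16.
Next Friday: 2014-04-18.
The following Monday is 2014-04-21.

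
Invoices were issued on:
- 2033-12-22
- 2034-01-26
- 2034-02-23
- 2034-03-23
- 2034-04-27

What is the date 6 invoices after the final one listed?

2034-10-26

All dates are Thursdays, 35, 28, 28, 35 days apart.
Specifically, the 4th Thursday of each month.
4th Thursday of May 2034: 2034-05-25.
June 2034 — 4th Thursday is 2034-06-22.
4th Thursday of July 2034: 2034-07-27.
4th Thursday of August 2034: 2034-08-24.
4th Thursday of September 2034: 2034-09-28.
4th Thursday of October 2034: 2034-10-26.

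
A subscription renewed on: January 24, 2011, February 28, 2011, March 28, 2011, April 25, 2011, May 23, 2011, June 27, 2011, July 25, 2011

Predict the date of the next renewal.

These are Mondays at 28- or 35-day spacing (35, 28, 28, 28, 35, 28).
The pattern: 4th Monday of the month.
4th Monday of August 2011: August 22, 2011.

August 22, 2011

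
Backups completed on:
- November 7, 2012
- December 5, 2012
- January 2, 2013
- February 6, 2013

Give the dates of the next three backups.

These are Wednesdays at 28- or 35-day spacing (28, 28, 35).
The pattern: 1st Wednesday of the month.
1st Wednesday of March 2013: March 6, 2013.
1st Wednesday of April 2013: April 3, 2013.
May 2013 — 1st Wednesday is May 1, 2013.

March 6, 2013; April 3, 2013; May 1, 2013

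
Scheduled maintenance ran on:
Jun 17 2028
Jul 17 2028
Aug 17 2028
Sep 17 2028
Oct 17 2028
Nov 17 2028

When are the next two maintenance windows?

Dec 17 2028, Jan 17 2029

Gaps: 30, 31, 31, 30, 31 days — not constant. Every event is on the 17th of the month.
Pattern: the 17th of each month.
December 2028: Dec 17 2028.
Next: January 2029 → Jan 17 2029.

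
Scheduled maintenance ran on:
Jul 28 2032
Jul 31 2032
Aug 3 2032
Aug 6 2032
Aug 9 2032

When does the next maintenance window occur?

Aug 12 2032

The spacing is 3, 3, 3, 3 days — always 3 days.
Aug 9 2032 + 3 days = Aug 12 2032.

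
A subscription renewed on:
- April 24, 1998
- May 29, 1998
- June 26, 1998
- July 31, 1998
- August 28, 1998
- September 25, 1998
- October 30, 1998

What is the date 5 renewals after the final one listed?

March 26, 1999

Every date is a Friday; gaps 35, 28, 35, 28, 28, 35 days.
Each is the last Friday of its month (at least one falls on the 29th or later, ruling out '4th Friday').
Last Friday of November 1998: November 27, 1998.
Last Friday of December 1998: December 25, 1998.
January 1999 ends with Friday January 29, 1999.
Last Friday of February 1999: February 26, 1999.
March 1999 ends with Friday March 26, 1999.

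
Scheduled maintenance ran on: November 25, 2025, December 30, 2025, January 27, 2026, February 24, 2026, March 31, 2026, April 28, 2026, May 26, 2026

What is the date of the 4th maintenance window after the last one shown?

September 29, 2026

All Tuesdays; the gaps (35, 28, 28, 35, 28, 28) vary with month length.
This is the last Tuesday of each month.
June 2026 ends with Tuesday June 30, 2026.
July 2026 ends with Tuesday July 28, 2026.
Last Tuesday of August 2026: August 25, 2026.
September 2026 ends with Tuesday September 29, 2026.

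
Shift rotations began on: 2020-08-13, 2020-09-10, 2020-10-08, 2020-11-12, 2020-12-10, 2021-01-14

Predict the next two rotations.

Gaps: 28, 28, 35, 28, 35 days — a mix of 28 and 35. Every date is a Thursday.
Each is the 2nd Thursday of its month.
2nd Thursday of February 2021: 2021-02-11.
March 2021 — 2nd Thursday is 2021-03-11.

2021-02-11, 2021-03-11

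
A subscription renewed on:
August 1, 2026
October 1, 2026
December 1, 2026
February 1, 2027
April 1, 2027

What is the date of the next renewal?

Each date is the 1st; the gaps (61, 61, 62, 59) track the month lengths.
The rule is the 1st of every 2 months.
Next: June 2027 → June 1, 2027.

June 1, 2027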